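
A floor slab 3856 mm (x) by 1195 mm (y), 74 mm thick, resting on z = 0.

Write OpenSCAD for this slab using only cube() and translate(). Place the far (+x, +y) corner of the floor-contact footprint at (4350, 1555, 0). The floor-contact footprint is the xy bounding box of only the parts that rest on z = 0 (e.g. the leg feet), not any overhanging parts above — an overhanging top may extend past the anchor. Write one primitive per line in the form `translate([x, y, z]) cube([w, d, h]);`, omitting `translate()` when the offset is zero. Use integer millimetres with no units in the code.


translate([494, 360, 0]) cube([3856, 1195, 74]);


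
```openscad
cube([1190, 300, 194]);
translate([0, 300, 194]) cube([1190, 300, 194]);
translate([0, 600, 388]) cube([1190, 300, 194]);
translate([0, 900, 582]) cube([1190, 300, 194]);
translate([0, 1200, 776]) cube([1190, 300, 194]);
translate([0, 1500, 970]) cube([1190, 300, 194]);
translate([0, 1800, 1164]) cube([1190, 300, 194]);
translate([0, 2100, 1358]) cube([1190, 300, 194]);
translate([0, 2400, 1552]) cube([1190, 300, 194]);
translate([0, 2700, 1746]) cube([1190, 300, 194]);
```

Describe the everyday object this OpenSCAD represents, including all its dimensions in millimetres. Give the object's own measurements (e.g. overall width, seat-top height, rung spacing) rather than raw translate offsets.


A straight staircase of 10 solid steps. Each step is 1190 mm wide (x), 300 mm deep (y, the going) and 194 mm tall (the rise). The first step rests on the floor; each subsequent step sits one going further in +y and one rise higher in +z, directly behind and above the previous step with no overlap.


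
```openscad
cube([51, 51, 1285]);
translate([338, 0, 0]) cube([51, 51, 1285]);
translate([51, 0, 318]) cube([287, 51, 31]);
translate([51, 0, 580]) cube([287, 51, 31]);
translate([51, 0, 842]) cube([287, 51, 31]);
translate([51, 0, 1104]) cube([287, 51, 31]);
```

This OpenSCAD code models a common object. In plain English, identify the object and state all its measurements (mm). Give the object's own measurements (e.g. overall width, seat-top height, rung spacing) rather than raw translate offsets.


A straight ladder. Two 51×51 mm vertical rails, 1285 mm tall, stand 389 mm apart (outside-to-outside) with their front faces coplanar on the −y side. 4 rungs, each 51 mm deep and 31 mm tall, span between the inner faces of the rails, front faces flush with the rails. The lowest rung's underside is at z = 318 mm and rungs are spaced 262 mm apart (underside to underside).


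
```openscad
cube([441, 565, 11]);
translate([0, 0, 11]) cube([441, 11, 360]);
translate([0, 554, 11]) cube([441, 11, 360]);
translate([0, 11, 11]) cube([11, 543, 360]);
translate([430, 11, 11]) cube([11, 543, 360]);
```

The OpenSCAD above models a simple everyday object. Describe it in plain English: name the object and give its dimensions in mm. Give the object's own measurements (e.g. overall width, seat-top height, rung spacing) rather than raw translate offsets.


An open-topped rectangular box: outside dimensions 441×565×371 mm, with a uniform wall and base thickness of 11 mm. The base is a full 441×565 slab on the floor; four walls sit on top of the base. The front and back walls (the −y and +y sides) span the full width; the two side walls fit between them.


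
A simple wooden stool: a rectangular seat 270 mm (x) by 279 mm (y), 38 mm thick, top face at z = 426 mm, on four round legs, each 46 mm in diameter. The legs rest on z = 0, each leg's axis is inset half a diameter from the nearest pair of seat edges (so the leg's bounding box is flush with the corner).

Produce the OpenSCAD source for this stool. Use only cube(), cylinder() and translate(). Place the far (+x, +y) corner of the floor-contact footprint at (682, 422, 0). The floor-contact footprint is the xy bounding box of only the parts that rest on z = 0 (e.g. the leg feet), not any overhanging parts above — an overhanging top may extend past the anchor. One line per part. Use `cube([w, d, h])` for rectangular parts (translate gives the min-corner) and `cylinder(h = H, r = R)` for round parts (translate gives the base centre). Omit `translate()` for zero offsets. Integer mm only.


translate([412, 143, 388]) cube([270, 279, 38]);
translate([435, 166, 0]) cylinder(h = 388, r = 23);
translate([659, 166, 0]) cylinder(h = 388, r = 23);
translate([435, 399, 0]) cylinder(h = 388, r = 23);
translate([659, 399, 0]) cylinder(h = 388, r = 23);


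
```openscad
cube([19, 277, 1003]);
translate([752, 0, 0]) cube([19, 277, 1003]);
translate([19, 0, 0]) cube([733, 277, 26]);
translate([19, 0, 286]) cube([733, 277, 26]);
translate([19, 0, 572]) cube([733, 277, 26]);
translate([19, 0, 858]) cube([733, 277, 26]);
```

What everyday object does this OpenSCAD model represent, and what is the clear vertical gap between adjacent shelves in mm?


A bookshelf. The clear shelf gap is 260 mm.

Two tall side panels with 4 horizontal boards between them — a bookshelf. The first two shelf undersides are at z = 0 and z = 286; with shelf thickness 26, the clear gap is 286 − 0 − 26 = 260 mm.


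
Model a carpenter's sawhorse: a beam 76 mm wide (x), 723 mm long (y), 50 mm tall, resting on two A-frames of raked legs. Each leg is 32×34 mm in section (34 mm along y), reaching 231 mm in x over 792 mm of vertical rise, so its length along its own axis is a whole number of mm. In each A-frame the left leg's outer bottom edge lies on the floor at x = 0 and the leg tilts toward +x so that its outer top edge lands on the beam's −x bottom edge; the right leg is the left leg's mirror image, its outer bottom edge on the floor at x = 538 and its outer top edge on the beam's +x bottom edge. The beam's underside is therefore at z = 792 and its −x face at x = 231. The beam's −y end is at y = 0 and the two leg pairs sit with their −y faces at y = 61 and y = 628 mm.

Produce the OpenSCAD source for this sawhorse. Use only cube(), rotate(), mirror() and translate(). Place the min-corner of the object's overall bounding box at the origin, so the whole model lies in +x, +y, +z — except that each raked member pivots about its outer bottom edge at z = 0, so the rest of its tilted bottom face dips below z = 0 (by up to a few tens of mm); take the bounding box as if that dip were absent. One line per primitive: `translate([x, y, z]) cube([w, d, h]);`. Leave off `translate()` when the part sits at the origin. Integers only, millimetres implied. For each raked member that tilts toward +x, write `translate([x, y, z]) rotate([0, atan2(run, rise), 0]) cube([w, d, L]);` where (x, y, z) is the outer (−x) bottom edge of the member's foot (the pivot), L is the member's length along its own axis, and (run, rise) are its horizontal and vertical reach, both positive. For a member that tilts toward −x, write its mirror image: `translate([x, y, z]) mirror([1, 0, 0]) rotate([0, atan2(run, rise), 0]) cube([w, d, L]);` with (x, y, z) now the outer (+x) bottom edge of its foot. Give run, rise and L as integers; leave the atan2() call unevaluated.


// leg length = √(231² + 792²) = 825
// right-leg outer foot x = 2·231 + 76 = 538
// beam min-corner = (231, 0, 792)
translate([231, 0, 792]) cube([76, 723, 50]);
translate([0, 61, 0]) rotate([0, atan2(231, 792), 0]) cube([32, 34, 825]);
translate([538, 61, 0]) mirror([1, 0, 0]) rotate([0, atan2(231, 792), 0]) cube([32, 34, 825]);
translate([0, 628, 0]) rotate([0, atan2(231, 792), 0]) cube([32, 34, 825]);
translate([538, 628, 0]) mirror([1, 0, 0]) rotate([0, atan2(231, 792), 0]) cube([32, 34, 825]);


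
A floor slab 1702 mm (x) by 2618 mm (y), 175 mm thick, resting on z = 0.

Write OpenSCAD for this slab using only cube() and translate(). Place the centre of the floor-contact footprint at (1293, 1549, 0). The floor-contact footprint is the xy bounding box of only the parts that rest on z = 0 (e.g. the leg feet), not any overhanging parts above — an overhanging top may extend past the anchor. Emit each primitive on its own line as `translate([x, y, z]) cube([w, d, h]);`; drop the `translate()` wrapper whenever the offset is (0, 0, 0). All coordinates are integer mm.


translate([442, 240, 0]) cube([1702, 2618, 175]);


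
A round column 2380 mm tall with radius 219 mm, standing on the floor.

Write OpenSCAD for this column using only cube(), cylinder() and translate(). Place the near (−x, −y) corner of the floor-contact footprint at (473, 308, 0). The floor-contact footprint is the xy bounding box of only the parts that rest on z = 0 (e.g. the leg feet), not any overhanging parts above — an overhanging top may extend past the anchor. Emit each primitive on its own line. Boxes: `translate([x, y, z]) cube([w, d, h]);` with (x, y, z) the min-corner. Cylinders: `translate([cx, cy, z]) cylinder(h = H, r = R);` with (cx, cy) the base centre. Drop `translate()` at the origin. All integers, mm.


translate([692, 527, 0]) cylinder(h = 2380, r = 219);


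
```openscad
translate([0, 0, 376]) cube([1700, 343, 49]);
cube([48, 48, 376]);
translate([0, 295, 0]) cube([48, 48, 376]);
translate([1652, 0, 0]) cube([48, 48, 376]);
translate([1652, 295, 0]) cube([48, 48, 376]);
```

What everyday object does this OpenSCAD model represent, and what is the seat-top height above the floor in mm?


A bench. The seat-top height is 425 mm.

A long slab on four corner posts — a bench. The slab sits at z = 376 with thickness 49, so the top is 376 + 49 = 425 mm.


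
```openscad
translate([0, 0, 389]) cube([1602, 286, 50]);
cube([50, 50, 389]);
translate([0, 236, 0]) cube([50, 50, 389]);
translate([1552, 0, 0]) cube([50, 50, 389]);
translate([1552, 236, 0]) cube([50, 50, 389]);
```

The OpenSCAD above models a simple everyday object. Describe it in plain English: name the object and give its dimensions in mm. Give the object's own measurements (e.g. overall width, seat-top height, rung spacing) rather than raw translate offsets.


A long wooden bench with a 1602 mm (x) × 286 mm (y) seat, 50 mm thick, its top surface 439 mm above the floor. Four 50 mm square legs at the seat corners, flush with the edges, run from z = 0 to the seat underside.


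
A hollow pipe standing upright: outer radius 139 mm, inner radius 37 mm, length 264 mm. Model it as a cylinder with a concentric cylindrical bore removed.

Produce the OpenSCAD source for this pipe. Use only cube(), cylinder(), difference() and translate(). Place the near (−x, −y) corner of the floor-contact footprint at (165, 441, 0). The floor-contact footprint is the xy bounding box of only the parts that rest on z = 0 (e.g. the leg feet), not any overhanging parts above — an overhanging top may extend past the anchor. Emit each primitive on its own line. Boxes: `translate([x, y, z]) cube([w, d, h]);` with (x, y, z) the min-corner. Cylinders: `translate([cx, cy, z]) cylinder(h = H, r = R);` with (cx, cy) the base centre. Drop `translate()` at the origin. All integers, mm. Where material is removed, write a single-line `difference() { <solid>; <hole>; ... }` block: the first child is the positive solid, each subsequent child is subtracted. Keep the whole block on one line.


difference() { translate([304, 580, 0]) cylinder(h = 264, r = 139); translate([304, 580, 0]) cylinder(h = 264, r = 37); }


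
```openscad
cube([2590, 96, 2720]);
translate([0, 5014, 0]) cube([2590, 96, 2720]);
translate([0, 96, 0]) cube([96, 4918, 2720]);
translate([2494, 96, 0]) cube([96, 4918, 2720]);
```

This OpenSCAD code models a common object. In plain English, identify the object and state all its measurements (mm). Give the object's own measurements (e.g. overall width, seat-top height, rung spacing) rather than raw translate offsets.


The wall frame of a small rectangular building: four walls, each 2720 mm tall and 96 mm thick, enclosing a footprint 2590 mm (x) by 5110 mm (y) outside-to-outside, with no floor or roof. The front and back walls (the −y and +y sides) span the full width; the two side walls fit between them.


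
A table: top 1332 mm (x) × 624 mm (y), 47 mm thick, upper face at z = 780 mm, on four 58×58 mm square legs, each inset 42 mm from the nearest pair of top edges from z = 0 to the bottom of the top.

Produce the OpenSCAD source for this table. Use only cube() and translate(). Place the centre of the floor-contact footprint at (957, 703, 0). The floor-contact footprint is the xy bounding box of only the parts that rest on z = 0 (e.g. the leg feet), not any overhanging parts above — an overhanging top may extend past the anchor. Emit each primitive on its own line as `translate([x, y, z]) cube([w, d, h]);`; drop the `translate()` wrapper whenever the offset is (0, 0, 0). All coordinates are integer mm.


// leg_h = 780 - 47 = 733
translate([291, 391, 733]) cube([1332, 624, 47]);
translate([333, 433, 0]) cube([58, 58, 733]);
translate([1523, 433, 0]) cube([58, 58, 733]);
translate([333, 915, 0]) cube([58, 58, 733]);
translate([1523, 915, 0]) cube([58, 58, 733]);


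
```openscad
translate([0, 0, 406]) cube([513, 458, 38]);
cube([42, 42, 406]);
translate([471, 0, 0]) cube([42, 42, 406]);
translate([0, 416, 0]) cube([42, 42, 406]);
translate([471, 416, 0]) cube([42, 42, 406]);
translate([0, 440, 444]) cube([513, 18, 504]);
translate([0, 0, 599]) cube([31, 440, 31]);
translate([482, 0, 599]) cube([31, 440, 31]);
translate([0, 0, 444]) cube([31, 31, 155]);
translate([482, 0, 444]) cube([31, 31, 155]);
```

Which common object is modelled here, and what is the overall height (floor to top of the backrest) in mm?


A chair. The overall height is 948 mm.

A slab on four corner posts with a tall panel at the back — a chair. The seat slab sits at z = 406 with thickness 38, and the 504 mm backrest starts at the seat top, so the overall height is 406 + 38 + 504 = 948 mm.


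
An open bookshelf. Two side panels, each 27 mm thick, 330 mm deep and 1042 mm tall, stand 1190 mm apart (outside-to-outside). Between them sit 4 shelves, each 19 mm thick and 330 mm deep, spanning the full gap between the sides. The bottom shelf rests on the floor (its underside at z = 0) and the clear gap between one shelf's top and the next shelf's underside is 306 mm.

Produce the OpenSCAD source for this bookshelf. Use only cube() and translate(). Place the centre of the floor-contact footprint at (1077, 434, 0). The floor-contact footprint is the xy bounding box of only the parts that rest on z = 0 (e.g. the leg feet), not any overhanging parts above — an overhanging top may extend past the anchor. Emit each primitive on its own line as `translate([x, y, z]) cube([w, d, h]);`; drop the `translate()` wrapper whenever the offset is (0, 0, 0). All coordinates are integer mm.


translate([482, 269, 0]) cube([27, 330, 1042]);
translate([1645, 269, 0]) cube([27, 330, 1042]);
translate([509, 269, 0]) cube([1136, 330, 19]);
translate([509, 269, 325]) cube([1136, 330, 19]);
translate([509, 269, 650]) cube([1136, 330, 19]);
translate([509, 269, 975]) cube([1136, 330, 19]);


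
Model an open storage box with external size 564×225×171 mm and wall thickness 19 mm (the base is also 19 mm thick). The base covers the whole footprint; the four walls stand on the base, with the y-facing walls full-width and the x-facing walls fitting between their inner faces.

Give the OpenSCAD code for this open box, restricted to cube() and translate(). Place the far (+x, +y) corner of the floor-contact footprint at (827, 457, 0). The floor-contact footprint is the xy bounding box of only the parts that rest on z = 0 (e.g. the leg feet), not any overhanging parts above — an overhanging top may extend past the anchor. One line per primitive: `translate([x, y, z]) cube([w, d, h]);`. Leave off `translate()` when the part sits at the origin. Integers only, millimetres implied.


translate([263, 232, 0]) cube([564, 225, 19]);
translate([263, 232, 19]) cube([564, 19, 152]);
translate([263, 438, 19]) cube([564, 19, 152]);
translate([263, 251, 19]) cube([19, 187, 152]);
translate([808, 251, 19]) cube([19, 187, 152]);


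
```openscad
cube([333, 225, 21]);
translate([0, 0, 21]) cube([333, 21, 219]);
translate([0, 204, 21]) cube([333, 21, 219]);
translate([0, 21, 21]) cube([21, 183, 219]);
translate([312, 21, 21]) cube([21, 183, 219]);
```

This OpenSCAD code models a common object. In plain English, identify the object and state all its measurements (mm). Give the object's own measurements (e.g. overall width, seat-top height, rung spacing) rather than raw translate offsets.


An open-topped rectangular box: outside dimensions 333×225×240 mm, with a uniform wall and base thickness of 21 mm. The base is a full 333×225 slab on the floor; four walls sit on top of the base. The front and back walls (the −y and +y sides) span the full width; the two side walls fit between them.


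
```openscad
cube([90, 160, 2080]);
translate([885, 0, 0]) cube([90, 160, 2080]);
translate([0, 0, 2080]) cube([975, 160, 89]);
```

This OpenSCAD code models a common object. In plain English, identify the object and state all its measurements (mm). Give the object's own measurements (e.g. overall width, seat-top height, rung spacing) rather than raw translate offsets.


A door frame. The clear opening is 795 mm wide and 2080 mm high. Two 90 mm wide jambs, 160 mm deep, stand either side of the opening from the floor to the top of the opening. A 89 mm thick head sits across the top of both jambs, spanning the full outside width of the frame.


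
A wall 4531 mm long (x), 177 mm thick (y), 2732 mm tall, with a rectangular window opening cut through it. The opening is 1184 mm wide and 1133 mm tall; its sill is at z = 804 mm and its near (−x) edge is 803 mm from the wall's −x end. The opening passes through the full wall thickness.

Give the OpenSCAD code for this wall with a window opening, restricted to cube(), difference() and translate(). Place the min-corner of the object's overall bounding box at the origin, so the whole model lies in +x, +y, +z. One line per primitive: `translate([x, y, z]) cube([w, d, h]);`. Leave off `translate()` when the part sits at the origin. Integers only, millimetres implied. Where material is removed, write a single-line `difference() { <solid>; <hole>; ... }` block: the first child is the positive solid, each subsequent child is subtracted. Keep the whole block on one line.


difference() { cube([4531, 177, 2732]); translate([803, 0, 804]) cube([1184, 177, 1133]); }


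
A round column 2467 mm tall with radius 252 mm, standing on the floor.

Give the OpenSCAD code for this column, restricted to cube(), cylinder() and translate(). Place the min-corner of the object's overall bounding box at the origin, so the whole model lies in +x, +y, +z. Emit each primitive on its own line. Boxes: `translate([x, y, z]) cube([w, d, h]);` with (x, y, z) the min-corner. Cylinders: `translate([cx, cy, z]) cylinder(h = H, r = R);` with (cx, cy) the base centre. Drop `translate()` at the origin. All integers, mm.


translate([252, 252, 0]) cylinder(h = 2467, r = 252);


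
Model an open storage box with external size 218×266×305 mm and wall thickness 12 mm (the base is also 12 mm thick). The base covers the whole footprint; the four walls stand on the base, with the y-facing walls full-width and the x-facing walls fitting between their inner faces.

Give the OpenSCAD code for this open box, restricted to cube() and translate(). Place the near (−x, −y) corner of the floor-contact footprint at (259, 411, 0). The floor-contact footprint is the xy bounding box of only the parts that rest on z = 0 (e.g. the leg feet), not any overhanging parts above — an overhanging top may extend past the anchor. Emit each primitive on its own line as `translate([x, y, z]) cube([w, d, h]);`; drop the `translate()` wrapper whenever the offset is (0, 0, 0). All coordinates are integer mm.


translate([259, 411, 0]) cube([218, 266, 12]);
translate([259, 411, 12]) cube([218, 12, 293]);
translate([259, 665, 12]) cube([218, 12, 293]);
translate([259, 423, 12]) cube([12, 242, 293]);
translate([465, 423, 12]) cube([12, 242, 293]);


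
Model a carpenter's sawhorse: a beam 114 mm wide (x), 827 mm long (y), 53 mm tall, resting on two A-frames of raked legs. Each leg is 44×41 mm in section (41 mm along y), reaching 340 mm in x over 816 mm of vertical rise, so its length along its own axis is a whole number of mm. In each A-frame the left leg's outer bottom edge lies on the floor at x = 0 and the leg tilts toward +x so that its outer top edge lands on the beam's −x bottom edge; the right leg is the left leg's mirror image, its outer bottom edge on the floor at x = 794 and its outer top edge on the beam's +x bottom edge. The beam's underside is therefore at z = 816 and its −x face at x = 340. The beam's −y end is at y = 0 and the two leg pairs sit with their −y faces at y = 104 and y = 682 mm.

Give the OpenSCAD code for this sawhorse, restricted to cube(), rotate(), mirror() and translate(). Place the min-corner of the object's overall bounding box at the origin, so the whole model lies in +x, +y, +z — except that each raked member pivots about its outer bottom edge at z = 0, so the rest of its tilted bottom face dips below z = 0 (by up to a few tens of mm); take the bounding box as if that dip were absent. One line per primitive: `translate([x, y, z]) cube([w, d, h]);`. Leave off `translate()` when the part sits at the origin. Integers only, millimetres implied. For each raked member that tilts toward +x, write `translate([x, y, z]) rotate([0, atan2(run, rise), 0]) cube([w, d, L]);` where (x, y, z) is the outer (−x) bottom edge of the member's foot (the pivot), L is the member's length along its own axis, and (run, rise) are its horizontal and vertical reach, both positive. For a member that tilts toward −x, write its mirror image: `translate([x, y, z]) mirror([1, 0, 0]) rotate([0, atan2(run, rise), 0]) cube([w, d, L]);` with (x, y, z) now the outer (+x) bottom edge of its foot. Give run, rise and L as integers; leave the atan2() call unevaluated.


translate([340, 0, 816]) cube([114, 827, 53]);
translate([0, 104, 0]) rotate([0, atan2(340, 816), 0]) cube([44, 41, 884]);
translate([794, 104, 0]) mirror([1, 0, 0]) rotate([0, atan2(340, 816), 0]) cube([44, 41, 884]);
translate([0, 682, 0]) rotate([0, atan2(340, 816), 0]) cube([44, 41, 884]);
translate([794, 682, 0]) mirror([1, 0, 0]) rotate([0, atan2(340, 816), 0]) cube([44, 41, 884]);


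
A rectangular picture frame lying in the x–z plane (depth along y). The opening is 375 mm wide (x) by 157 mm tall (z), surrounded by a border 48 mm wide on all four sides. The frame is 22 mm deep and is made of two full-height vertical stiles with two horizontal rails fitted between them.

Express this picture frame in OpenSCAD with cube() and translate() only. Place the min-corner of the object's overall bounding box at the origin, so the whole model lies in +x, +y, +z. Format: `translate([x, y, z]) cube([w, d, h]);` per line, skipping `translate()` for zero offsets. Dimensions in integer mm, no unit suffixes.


cube([48, 22, 253]);
translate([423, 0, 0]) cube([48, 22, 253]);
translate([48, 0, 0]) cube([375, 22, 48]);
translate([48, 0, 205]) cube([375, 22, 48]);


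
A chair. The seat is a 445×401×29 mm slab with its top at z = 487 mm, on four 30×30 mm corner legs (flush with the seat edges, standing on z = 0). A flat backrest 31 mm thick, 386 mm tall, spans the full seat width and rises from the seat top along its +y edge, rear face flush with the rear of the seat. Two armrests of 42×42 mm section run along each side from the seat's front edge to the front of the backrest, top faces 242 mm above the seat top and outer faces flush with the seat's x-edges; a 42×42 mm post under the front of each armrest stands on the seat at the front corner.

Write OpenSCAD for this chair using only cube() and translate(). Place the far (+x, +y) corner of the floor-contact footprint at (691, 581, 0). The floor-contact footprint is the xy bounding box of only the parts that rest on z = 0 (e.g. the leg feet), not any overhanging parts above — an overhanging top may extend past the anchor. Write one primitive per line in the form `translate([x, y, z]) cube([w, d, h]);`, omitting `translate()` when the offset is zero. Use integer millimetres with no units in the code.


translate([246, 180, 458]) cube([445, 401, 29]);
translate([246, 180, 0]) cube([30, 30, 458]);
translate([661, 180, 0]) cube([30, 30, 458]);
translate([246, 551, 0]) cube([30, 30, 458]);
translate([661, 551, 0]) cube([30, 30, 458]);
translate([246, 550, 487]) cube([445, 31, 386]);
translate([246, 180, 687]) cube([42, 370, 42]);
translate([649, 180, 687]) cube([42, 370, 42]);
translate([246, 180, 487]) cube([42, 42, 200]);
translate([649, 180, 487]) cube([42, 42, 200]);


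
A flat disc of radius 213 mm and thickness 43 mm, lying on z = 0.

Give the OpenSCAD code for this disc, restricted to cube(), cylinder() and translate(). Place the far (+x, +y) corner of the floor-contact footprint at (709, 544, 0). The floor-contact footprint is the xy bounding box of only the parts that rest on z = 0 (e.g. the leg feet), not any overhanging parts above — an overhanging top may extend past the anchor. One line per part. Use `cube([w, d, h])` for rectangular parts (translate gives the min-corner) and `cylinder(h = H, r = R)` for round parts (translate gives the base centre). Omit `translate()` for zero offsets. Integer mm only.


translate([496, 331, 0]) cylinder(h = 43, r = 213);


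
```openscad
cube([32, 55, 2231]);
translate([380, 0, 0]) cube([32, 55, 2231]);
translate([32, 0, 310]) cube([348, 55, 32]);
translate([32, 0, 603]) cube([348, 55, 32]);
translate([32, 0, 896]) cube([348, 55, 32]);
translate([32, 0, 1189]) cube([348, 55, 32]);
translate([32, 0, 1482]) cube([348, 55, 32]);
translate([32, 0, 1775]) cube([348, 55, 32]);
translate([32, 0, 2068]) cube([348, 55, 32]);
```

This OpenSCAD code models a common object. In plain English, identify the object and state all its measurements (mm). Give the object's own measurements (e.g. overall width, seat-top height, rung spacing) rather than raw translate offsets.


A straight ladder. Two 32×55 mm vertical rails, 2231 mm tall, stand 412 mm apart (outside-to-outside) with their front faces coplanar on the −y side. 7 rungs, each 55 mm deep and 32 mm tall, span between the inner faces of the rails, front faces flush with the rails. The lowest rung's underside is at z = 310 mm and rungs are spaced 293 mm apart (underside to underside).


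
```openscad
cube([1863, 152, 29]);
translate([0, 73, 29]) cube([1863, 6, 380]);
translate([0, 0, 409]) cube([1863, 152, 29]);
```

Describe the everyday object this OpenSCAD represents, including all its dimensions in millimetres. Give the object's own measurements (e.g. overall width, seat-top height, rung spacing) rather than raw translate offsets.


An I-beam lying along x, 1863 mm long. Overall section height 438 mm. Two flanges 152 mm wide (y) and 29 mm thick, one on the floor and one at the top; a web 6 mm thick runs between them, centred on the flange width.


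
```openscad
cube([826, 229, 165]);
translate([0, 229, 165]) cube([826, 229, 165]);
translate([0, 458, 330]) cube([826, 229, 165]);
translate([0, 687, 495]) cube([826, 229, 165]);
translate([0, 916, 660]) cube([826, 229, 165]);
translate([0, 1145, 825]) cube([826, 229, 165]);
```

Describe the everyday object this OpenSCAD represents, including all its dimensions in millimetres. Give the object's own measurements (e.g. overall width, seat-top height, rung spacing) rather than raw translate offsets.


A straight staircase of 6 solid steps. Each step is 826 mm wide (x), 229 mm deep (y, the going) and 165 mm tall (the rise). The first step rests on the floor; each subsequent step sits one going further in +y and one rise higher in +z, directly behind and above the previous step with no overlap.


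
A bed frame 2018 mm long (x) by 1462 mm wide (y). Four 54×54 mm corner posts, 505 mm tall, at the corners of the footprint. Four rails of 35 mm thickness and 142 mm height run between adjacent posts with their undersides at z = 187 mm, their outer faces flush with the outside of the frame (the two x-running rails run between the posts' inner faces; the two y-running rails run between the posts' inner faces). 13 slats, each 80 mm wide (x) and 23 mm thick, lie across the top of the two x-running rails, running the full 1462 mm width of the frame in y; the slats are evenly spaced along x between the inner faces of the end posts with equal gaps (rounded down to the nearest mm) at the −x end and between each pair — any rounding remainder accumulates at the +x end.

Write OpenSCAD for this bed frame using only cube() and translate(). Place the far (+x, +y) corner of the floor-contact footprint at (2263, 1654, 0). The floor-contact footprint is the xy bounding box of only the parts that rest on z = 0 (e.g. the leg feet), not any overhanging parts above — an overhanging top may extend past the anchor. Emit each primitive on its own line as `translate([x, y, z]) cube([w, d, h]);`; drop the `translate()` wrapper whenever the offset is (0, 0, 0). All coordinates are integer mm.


translate([245, 192, 0]) cube([54, 54, 505]);
translate([245, 1600, 0]) cube([54, 54, 505]);
translate([2209, 192, 0]) cube([54, 54, 505]);
translate([2209, 1600, 0]) cube([54, 54, 505]);
translate([299, 192, 187]) cube([1910, 35, 142]);
translate([299, 1619, 187]) cube([1910, 35, 142]);
translate([245, 246, 187]) cube([35, 1354, 142]);
translate([2228, 246, 187]) cube([35, 1354, 142]);
translate([361, 192, 329]) cube([80, 1462, 23]);
translate([503, 192, 329]) cube([80, 1462, 23]);
translate([645, 192, 329]) cube([80, 1462, 23]);
translate([787, 192, 329]) cube([80, 1462, 23]);
translate([929, 192, 329]) cube([80, 1462, 23]);
translate([1071, 192, 329]) cube([80, 1462, 23]);
translate([1213, 192, 329]) cube([80, 1462, 23]);
translate([1355, 192, 329]) cube([80, 1462, 23]);
translate([1497, 192, 329]) cube([80, 1462, 23]);
translate([1639, 192, 329]) cube([80, 1462, 23]);
translate([1781, 192, 329]) cube([80, 1462, 23]);
translate([1923, 192, 329]) cube([80, 1462, 23]);
translate([2065, 192, 329]) cube([80, 1462, 23]);


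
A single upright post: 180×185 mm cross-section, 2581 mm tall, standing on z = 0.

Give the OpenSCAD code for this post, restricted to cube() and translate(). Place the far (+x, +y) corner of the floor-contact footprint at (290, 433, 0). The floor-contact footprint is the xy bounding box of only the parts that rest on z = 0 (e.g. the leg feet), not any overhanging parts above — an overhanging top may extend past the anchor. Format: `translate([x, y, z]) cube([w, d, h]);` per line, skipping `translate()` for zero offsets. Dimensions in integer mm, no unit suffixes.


translate([110, 248, 0]) cube([180, 185, 2581]);


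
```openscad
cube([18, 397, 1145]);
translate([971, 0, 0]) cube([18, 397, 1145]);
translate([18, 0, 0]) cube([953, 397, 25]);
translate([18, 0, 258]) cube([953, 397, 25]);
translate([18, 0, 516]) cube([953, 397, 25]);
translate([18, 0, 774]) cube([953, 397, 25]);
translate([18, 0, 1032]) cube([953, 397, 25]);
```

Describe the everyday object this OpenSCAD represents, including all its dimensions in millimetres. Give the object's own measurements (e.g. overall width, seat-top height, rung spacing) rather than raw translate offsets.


An open bookshelf. Two side panels, each 18 mm thick, 397 mm deep and 1145 mm tall, stand 989 mm apart (outside-to-outside). Between them sit 5 shelves, each 25 mm thick and 397 mm deep, spanning the full gap between the sides. The bottom shelf rests on the floor (its underside at z = 0) and the clear gap between one shelf's top and the next shelf's underside is 233 mm.


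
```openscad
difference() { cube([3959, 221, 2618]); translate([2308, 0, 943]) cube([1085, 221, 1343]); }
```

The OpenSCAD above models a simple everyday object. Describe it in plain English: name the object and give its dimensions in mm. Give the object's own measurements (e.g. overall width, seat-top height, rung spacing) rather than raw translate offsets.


A wall 3959 mm long (x), 221 mm thick (y), 2618 mm tall, with a rectangular window opening cut through it. The opening is 1085 mm wide and 1343 mm tall; its sill is at z = 943 mm and its near (−x) edge is 2308 mm from the wall's −x end. The opening passes through the full wall thickness.


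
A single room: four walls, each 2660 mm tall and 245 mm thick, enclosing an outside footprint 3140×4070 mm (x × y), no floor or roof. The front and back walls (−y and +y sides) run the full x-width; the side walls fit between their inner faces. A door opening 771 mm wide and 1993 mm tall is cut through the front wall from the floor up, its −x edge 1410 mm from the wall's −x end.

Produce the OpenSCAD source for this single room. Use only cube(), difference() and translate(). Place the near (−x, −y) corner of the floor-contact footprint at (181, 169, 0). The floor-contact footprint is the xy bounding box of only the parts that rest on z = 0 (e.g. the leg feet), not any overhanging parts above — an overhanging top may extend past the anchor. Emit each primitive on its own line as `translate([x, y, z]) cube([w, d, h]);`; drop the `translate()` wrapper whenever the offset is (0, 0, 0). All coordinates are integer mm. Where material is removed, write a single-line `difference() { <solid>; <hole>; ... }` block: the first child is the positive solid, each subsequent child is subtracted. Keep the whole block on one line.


difference() { translate([181, 169, 0]) cube([3140, 245, 2660]); translate([1591, 169, 0]) cube([771, 245, 1993]); }
translate([181, 3994, 0]) cube([3140, 245, 2660]);
translate([181, 414, 0]) cube([245, 3580, 2660]);
translate([3076, 414, 0]) cube([245, 3580, 2660]);


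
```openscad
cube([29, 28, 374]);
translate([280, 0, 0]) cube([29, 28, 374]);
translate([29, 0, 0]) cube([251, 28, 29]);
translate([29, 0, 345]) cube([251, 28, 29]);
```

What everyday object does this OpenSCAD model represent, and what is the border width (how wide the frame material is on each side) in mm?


A picture frame. The border width is 29 mm.

Four thin pieces enclosing a rectangular opening — a picture frame. The two full-height stiles are 374 mm tall; the top rail sits at z = 345 and is 29 mm tall, so the border above the opening is 374 − 345 = 29 mm, matching the stile x-width.


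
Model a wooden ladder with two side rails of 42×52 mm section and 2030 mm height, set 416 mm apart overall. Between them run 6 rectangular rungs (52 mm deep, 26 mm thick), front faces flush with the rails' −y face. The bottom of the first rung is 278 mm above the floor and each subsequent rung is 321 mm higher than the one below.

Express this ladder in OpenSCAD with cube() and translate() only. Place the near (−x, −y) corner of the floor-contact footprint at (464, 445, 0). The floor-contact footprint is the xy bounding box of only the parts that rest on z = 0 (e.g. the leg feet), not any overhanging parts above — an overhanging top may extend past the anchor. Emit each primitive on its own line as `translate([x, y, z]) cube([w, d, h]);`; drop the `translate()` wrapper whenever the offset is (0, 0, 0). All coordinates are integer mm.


// rung span = 416 - 2*42 = 332
// rung[k] z = 278 + k*321
translate([464, 445, 0]) cube([42, 52, 2030]);
translate([838, 445, 0]) cube([42, 52, 2030]);
translate([506, 445, 278]) cube([332, 52, 26]);
translate([506, 445, 599]) cube([332, 52, 26]);
translate([506, 445, 920]) cube([332, 52, 26]);
translate([506, 445, 1241]) cube([332, 52, 26]);
translate([506, 445, 1562]) cube([332, 52, 26]);
translate([506, 445, 1883]) cube([332, 52, 26]);


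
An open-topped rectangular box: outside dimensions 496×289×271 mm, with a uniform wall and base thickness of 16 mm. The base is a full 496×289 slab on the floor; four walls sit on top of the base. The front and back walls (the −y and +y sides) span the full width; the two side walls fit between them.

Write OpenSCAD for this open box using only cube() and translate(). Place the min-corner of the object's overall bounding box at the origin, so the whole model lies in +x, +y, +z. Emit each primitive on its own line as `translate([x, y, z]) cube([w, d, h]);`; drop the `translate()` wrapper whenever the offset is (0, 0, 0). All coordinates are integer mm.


cube([496, 289, 16]);
translate([0, 0, 16]) cube([496, 16, 255]);
translate([0, 273, 16]) cube([496, 16, 255]);
translate([0, 16, 16]) cube([16, 257, 255]);
translate([480, 16, 16]) cube([16, 257, 255]);


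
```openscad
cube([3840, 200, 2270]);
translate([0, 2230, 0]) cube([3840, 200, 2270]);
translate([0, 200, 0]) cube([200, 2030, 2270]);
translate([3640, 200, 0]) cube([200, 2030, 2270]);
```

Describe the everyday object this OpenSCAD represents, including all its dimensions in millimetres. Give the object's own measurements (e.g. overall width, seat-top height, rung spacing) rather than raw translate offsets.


The wall frame of a small rectangular building: four walls, each 2270 mm tall and 200 mm thick, enclosing a footprint 3840 mm (x) by 2430 mm (y) outside-to-outside, with no floor or roof. The front and back walls (the −y and +y sides) span the full width; the two side walls fit between them.


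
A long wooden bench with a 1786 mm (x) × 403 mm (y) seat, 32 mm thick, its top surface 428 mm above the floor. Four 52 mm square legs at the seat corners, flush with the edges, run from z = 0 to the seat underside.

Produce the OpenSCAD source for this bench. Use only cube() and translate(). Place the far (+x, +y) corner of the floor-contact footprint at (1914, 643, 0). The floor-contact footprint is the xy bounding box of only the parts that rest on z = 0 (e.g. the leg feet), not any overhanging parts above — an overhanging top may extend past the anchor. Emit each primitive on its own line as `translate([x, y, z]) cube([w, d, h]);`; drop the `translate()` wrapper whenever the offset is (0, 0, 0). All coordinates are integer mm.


translate([128, 240, 396]) cube([1786, 403, 32]);
translate([128, 240, 0]) cube([52, 52, 396]);
translate([128, 591, 0]) cube([52, 52, 396]);
translate([1862, 240, 0]) cube([52, 52, 396]);
translate([1862, 591, 0]) cube([52, 52, 396]);


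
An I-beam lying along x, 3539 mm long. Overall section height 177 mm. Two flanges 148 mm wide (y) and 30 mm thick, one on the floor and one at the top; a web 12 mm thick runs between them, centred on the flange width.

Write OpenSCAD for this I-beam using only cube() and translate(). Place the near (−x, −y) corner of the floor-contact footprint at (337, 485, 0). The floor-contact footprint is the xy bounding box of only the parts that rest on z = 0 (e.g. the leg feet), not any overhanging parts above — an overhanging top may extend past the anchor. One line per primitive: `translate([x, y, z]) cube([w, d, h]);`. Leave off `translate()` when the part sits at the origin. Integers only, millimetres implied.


translate([337, 485, 0]) cube([3539, 148, 30]);
translate([337, 553, 30]) cube([3539, 12, 117]);
translate([337, 485, 147]) cube([3539, 148, 30]);


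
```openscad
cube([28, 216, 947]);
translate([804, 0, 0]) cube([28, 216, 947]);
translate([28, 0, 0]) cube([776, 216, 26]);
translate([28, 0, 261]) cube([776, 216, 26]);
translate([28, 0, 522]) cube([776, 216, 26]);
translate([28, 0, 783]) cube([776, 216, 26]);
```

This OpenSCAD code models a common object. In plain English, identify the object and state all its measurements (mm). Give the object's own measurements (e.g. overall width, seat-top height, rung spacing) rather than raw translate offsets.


An open bookshelf. Two side panels, each 28 mm thick, 216 mm deep and 947 mm tall, stand 832 mm apart (outside-to-outside). Between them sit 4 shelves, each 26 mm thick and 216 mm deep, spanning the full gap between the sides. The bottom shelf rests on the floor (its underside at z = 0) and the clear gap between one shelf's top and the next shelf's underside is 235 mm.


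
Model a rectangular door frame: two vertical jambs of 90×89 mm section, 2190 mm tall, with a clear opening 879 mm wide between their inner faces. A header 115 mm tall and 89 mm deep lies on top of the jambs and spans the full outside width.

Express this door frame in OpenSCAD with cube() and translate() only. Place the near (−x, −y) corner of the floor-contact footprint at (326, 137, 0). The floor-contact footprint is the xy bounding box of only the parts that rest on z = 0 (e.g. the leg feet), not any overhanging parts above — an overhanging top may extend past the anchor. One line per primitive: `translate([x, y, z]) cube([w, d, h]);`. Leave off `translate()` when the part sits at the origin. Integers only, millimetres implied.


translate([326, 137, 0]) cube([90, 89, 2190]);
translate([1295, 137, 0]) cube([90, 89, 2190]);
translate([326, 137, 2190]) cube([1059, 89, 115]);
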